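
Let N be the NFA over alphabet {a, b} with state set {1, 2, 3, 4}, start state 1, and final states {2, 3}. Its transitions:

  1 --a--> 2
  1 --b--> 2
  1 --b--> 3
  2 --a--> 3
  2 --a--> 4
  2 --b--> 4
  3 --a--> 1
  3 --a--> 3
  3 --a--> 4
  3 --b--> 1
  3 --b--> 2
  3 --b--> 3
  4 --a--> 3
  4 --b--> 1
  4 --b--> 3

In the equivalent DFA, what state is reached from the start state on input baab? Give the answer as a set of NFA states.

Start: {1}.
δ(1,b) = {2, 3}.
Union: {2, 3}.
After b: {2, 3}.
δ(2,a) = {3, 4}; δ(3,a) = {1, 3, 4}.
Union: {1, 3, 4}.
After a: {1, 3, 4}.
δ(1,a) = {2}; δ(3,a) = {1, 3, 4}; δ(4,a) = {3}.
Union: {1, 2, 3, 4}.
After a: {1, 2, 3, 4}.
δ(1,b) = {2, 3}; δ(2,b) = {4}; δ(3,b) = {1, 2, 3}; δ(4,b) = {1, 3}.
Union: {1, 2, 3, 4}.
After b: {1, 2, 3, 4}.

{1, 2, 3, 4}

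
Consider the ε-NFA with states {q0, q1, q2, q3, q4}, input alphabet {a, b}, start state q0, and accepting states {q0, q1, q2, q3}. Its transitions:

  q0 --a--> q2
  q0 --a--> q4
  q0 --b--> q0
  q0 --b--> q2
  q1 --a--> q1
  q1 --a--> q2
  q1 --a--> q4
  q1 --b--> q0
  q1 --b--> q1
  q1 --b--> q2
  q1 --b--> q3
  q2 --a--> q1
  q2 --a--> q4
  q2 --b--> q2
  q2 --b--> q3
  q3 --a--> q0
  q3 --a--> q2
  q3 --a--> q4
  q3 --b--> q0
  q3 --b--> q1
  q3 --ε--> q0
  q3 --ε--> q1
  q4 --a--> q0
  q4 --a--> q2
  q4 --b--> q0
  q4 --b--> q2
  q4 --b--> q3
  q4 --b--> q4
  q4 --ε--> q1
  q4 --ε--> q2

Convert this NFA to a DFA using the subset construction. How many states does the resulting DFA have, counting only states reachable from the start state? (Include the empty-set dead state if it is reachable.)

6

Start state of the DFA: {q0} (ε-closure of the NFA start).
{q0} --a--> {q1, q2, q4}  [new]
{q0} --b--> {q0, q2}  [new]
{q1, q2, q4} --a--> {q0, q1, q2, q4}  [new]
{q1, q2, q4} --b--> {q0, q1, q2, q3, q4}  [new]
{q0, q2} --a--> {q1, q2, q4}  [seen]
{q0, q2} --b--> {q0, q1, q2, q3}  [new]
{q0, q1, q2, q4} --a--> {q0, q1, q2, q4}  [seen]
{q0, q1, q2, q4} --b--> {q0, q1, q2, q3, q4}  [seen]
{q0, q1, q2, q3, q4} --a--> {q0, q1, q2, q4}  [seen]
{q0, q1, q2, q3, q4} --b--> {q0, q1, q2, q3, q4}  [seen]
{q0, q1, q2, q3} --a--> {q0, q1, q2, q4}  [seen]
{q0, q1, q2, q3} --b--> {q0, q1, q2, q3}  [seen]
Reachable DFA states: {q0}, {q1, q2, q4}, {q0, q2}, {q0, q1, q2, q4}, {q0, q1, q2, q3, q4}, {q0, q1, q2, q3}.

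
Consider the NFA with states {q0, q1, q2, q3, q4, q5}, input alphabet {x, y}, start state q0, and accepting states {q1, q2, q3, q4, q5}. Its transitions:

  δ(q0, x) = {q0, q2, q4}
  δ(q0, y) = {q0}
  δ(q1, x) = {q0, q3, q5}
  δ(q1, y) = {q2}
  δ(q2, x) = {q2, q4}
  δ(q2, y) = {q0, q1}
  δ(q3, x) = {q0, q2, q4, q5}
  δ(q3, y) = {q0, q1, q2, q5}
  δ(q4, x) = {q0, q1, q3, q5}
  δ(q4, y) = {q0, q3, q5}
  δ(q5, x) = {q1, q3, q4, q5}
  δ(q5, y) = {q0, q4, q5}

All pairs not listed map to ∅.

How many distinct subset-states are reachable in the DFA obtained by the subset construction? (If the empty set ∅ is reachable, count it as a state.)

5

Start state of the DFA: {q0}.
{q0} --x--> {q0, q2, q4}  [new]
{q0} --y--> {q0}  [seen]
{q0, q2, q4} --x--> {q0, q1, q2, q3, q4, q5}  [new]
{q0, q2, q4} --y--> {q0, q1, q3, q5}  [new]
{q0, q1, q2, q3, q4, q5} --x--> {q0, q1, q2, q3, q4, q5}  [seen]
{q0, q1, q2, q3, q4, q5} --y--> {q0, q1, q2, q3, q4, q5}  [seen]
{q0, q1, q3, q5} --x--> {q0, q1, q2, q3, q4, q5}  [seen]
{q0, q1, q3, q5} --y--> {q0, q1, q2, q4, q5}  [new]
{q0, q1, q2, q4, q5} --x--> {q0, q1, q2, q3, q4, q5}  [seen]
{q0, q1, q2, q4, q5} --y--> {q0, q1, q2, q3, q4, q5}  [seen]
Reachable DFA states: {q0}, {q0, q2, q4}, {q0, q1, q2, q3, q4, q5}, {q0, q1, q3, q5}, {q0, q1, q2, q4, q5}.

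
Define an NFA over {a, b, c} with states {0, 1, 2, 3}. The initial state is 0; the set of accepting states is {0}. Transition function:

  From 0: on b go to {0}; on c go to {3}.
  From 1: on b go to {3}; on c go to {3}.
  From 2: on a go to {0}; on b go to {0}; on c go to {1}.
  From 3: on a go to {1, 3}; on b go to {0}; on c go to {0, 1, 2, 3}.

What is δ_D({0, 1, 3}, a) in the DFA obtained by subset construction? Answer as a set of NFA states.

{1, 3}

δ(0,a) = ∅; δ(1,a) = ∅; δ(3,a) = {1, 3}.
Union: {1, 3}.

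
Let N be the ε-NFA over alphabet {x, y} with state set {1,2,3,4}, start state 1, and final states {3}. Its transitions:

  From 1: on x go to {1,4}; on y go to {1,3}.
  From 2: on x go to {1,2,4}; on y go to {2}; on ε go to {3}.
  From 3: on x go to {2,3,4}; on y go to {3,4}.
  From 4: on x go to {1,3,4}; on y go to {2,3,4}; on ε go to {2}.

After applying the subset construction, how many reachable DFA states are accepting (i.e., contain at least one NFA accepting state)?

2

Start state of the DFA: {1} (ε-closure of the NFA start).
{1} --x--> {1,2,3,4}  [new]
{1} --y--> {1,3}  [new]
{1,2,3,4} --x--> {1,2,3,4}  [seen]
{1,2,3,4} --y--> {1,2,3,4}  [seen]
{1,3} --x--> {1,2,3,4}  [seen]
{1,3} --y--> {1,2,3,4}  [seen]
Reachable DFA states: {1}, {1,2,3,4}, {1,3}.
Accepting DFA states (contain an NFA accepting state): {1,2,3,4}, {1,3}.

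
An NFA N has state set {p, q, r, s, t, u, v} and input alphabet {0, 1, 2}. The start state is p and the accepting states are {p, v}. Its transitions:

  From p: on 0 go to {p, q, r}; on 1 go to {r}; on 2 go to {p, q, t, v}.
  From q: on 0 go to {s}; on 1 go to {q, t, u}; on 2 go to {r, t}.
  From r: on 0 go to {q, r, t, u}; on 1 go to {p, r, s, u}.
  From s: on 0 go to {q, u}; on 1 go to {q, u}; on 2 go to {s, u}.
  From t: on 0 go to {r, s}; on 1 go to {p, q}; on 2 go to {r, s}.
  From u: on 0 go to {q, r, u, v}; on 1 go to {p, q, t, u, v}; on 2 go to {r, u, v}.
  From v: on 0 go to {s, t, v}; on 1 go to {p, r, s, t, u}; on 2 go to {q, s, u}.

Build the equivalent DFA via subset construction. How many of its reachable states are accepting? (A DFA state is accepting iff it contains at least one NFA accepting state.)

Start state of the DFA: {p}.
{p} --0--> {p, q, r}  [new]
{p} --1--> {r}  [new]
{p} --2--> {p, q, t, v}  [new]
{p, q, r} --0--> {p, q, r, s, t, u}  [new]
{p, q, r} --1--> {p, q, r, s, t, u}  [seen]
{p, q, r} --2--> {p, q, r, t, v}  [new]
{r} --0--> {q, r, t, u}  [new]
{r} --1--> {p, r, s, u}  [new]
{r} --2--> ∅  [new]
{p, q, t, v} --0--> {p, q, r, s, t, v}  [new]
{p, q, t, v} --1--> {p, q, r, s, t, u}  [seen]
{p, q, t, v} --2--> {p, q, r, s, t, u, v}  [new]
{p, q, r, s, t, u} --0--> {p, q, r, s, t, u, v}  [seen]
{p, q, r, s, t, u} --1--> {p, q, r, s, t, u, v}  [seen]
{p, q, r, s, t, u} --2--> {p, q, r, s, t, u, v}  [seen]
{p, q, r, t, v} --0--> {p, q, r, s, t, u, v}  [seen]
{p, q, r, t, v} --1--> {p, q, r, s, t, u}  [seen]
{p, q, r, t, v} --2--> {p, q, r, s, t, u, v}  [seen]
{q, r, t, u} --0--> {q, r, s, t, u, v}  [new]
{q, r, t, u} --1--> {p, q, r, s, t, u, v}  [seen]
{q, r, t, u} --2--> {r, s, t, u, v}  [new]
{p, r, s, u} --0--> {p, q, r, t, u, v}  [new]
{p, r, s, u} --1--> {p, q, r, s, t, u, v}  [seen]
{p, r, s, u} --2--> {p, q, r, s, t, u, v}  [seen]
∅ --0--> ∅  [seen]
∅ --1--> ∅  [seen]
∅ --2--> ∅  [seen]
{p, q, r, s, t, v} --0--> {p, q, r, s, t, u, v}  [seen]
{p, q, r, s, t, v} --1--> {p, q, r, s, t, u}  [seen]
{p, q, r, s, t, v} --2--> {p, q, r, s, t, u, v}  [seen]
{p, q, r, s, t, u, v} --0--> {p, q, r, s, t, u, v}  [seen]
{p, q, r, s, t, u, v} --1--> {p, q, r, s, t, u, v}  [seen]
{p, q, r, s, t, u, v} --2--> {p, q, r, s, t, u, v}  [seen]
{q, r, s, t, u, v} --0--> {q, r, s, t, u, v}  [seen]
{q, r, s, t, u, v} --1--> {p, q, r, s, t, u, v}  [seen]
{q, r, s, t, u, v} --2--> {q, r, s, t, u, v}  [seen]
{r, s, t, u, v} --0--> {q, r, s, t, u, v}  [seen]
{r, s, t, u, v} --1--> {p, q, r, s, t, u, v}  [seen]
{r, s, t, u, v} --2--> {q, r, s, u, v}  [new]
{p, q, r, t, u, v} --0--> {p, q, r, s, t, u, v}  [seen]
{p, q, r, t, u, v} --1--> {p, q, r, s, t, u, v}  [seen]
{p, q, r, t, u, v} --2--> {p, q, r, s, t, u, v}  [seen]
{q, r, s, u, v} --0--> {q, r, s, t, u, v}  [seen]
{q, r, s, u, v} --1--> {p, q, r, s, t, u, v}  [seen]
{q, r, s, u, v} --2--> {q, r, s, t, u, v}  [seen]
Reachable DFA states: {p}, {p, q, r}, {r}, {p, q, t, v}, {p, q, r, s, t, u}, {p, q, r, t, v}, {q, r, t, u}, {p, r, s, u}, ∅, {p, q, r, s, t, v}, {p, q, r, s, t, u, v}, {q, r, s, t, u, v}, {r, s, t, u, v}, {p, q, r, t, u, v}, {q, r, s, u, v}.
Accepting DFA states (contain an NFA accepting state): {p}, {p, q, r}, {p, q, t, v}, {p, q, r, s, t, u}, {p, q, r, t, v}, {p, r, s, u}, {p, q, r, s, t, v}, {p, q, r, s, t, u, v}, {q, r, s, t, u, v}, {r, s, t, u, v}, {p, q, r, t, u, v}, {q, r, s, u, v}.

12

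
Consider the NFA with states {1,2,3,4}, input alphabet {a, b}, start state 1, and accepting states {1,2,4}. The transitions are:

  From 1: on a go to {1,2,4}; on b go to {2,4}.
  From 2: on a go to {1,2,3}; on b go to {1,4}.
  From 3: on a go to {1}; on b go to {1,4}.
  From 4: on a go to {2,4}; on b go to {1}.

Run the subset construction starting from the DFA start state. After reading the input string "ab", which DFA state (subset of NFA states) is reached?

{1,2,4}

Start: {1}.
δ(1,a) = {1,2,4}.
Union: {1,2,4}.
After a: {1,2,4}.
δ(1,b) = {2,4}; δ(2,b) = {1,4}; δ(4,b) = {1}.
Union: {1,2,4}.
After b: {1,2,4}.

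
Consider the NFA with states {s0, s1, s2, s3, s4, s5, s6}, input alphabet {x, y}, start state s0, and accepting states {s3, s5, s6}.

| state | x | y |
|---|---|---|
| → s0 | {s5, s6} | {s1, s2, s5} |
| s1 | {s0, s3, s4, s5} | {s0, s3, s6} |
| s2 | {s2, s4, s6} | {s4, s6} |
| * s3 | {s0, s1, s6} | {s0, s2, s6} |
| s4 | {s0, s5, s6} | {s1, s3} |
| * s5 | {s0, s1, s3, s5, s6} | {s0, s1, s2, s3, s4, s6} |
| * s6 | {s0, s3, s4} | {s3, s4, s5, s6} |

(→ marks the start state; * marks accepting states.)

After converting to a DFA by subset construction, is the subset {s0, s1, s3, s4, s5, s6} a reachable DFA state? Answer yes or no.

Start state of the DFA: {s0}.
{s0} --x--> {s5, s6}  [new]
{s0} --y--> {s1, s2, s5}  [new]
{s5, s6} --x--> {s0, s1, s3, s4, s5, s6}  [new]
{s5, s6} --y--> {s0, s1, s2, s3, s4, s5, s6}  [new]
{s1, s2, s5} --x--> {s0, s1, s2, s3, s4, s5, s6}  [seen]
{s1, s2, s5} --y--> {s0, s1, s2, s3, s4, s6}  [new]
{s0, s1, s3, s4, s5, s6} --x--> {s0, s1, s3, s4, s5, s6}  [seen]
{s0, s1, s3, s4, s5, s6} --y--> {s0, s1, s2, s3, s4, s5, s6}  [seen]
{s0, s1, s2, s3, s4, s5, s6} --x--> {s0, s1, s2, s3, s4, s5, s6}  [seen]
{s0, s1, s2, s3, s4, s5, s6} --y--> {s0, s1, s2, s3, s4, s5, s6}  [seen]
{s0, s1, s2, s3, s4, s6} --x--> {s0, s1, s2, s3, s4, s5, s6}  [seen]
{s0, s1, s2, s3, s4, s6} --y--> {s0, s1, s2, s3, s4, s5, s6}  [seen]
Reachable DFA states: {s0}, {s5, s6}, {s1, s2, s5}, {s0, s1, s3, s4, s5, s6}, {s0, s1, s2, s3, s4, s5, s6}, {s0, s1, s2, s3, s4, s6}.
{s0, s1, s3, s4, s5, s6} is among them.

yes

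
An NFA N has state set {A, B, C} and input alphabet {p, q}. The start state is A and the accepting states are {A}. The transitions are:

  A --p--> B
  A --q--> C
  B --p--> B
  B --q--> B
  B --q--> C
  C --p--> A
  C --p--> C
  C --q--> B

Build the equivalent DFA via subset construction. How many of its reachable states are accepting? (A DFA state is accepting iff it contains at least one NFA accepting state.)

3

Start state of the DFA: {A}.
{A} --p--> {B}  [new]
{A} --q--> {C}  [new]
{B} --p--> {B}  [seen]
{B} --q--> {B, C}  [new]
{C} --p--> {A, C}  [new]
{C} --q--> {B}  [seen]
{B, C} --p--> {A, B, C}  [new]
{B, C} --q--> {B, C}  [seen]
{A, C} --p--> {A, B, C}  [seen]
{A, C} --q--> {B, C}  [seen]
{A, B, C} --p--> {A, B, C}  [seen]
{A, B, C} --q--> {B, C}  [seen]
Reachable DFA states: {A}, {B}, {C}, {B, C}, {A, C}, {A, B, C}.
Accepting DFA states (contain an NFA accepting state): {A}, {A, C}, {A, B, C}.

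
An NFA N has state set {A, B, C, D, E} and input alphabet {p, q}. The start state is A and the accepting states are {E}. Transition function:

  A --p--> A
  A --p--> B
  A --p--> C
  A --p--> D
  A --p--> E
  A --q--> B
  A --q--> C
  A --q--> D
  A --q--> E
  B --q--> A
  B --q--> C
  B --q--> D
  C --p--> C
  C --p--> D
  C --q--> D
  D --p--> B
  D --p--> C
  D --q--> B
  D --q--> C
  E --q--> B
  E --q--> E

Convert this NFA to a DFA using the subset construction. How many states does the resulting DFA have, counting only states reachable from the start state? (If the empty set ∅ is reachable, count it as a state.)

5

Start state of the DFA: {A}.
{A} --p--> {A, B, C, D, E}  [new]
{A} --q--> {B, C, D, E}  [new]
{A, B, C, D, E} --p--> {A, B, C, D, E}  [seen]
{A, B, C, D, E} --q--> {A, B, C, D, E}  [seen]
{B, C, D, E} --p--> {B, C, D}  [new]
{B, C, D, E} --q--> {A, B, C, D, E}  [seen]
{B, C, D} --p--> {B, C, D}  [seen]
{B, C, D} --q--> {A, B, C, D}  [new]
{A, B, C, D} --p--> {A, B, C, D, E}  [seen]
{A, B, C, D} --q--> {A, B, C, D, E}  [seen]
Reachable DFA states: {A}, {A, B, C, D, E}, {B, C, D, E}, {B, C, D}, {A, B, C, D}.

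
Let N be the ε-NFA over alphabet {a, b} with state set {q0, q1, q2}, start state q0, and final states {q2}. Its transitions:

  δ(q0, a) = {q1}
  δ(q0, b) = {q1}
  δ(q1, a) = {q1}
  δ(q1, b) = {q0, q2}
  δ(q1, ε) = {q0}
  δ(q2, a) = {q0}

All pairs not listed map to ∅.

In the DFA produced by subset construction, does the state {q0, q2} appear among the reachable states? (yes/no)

no

Start state of the DFA: {q0} (ε-closure of the NFA start).
{q0} --a--> {q0, q1}  [new]
{q0} --b--> {q0, q1}  [seen]
{q0, q1} --a--> {q0, q1}  [seen]
{q0, q1} --b--> {q0, q1, q2}  [new]
{q0, q1, q2} --a--> {q0, q1}  [seen]
{q0, q1, q2} --b--> {q0, q1, q2}  [seen]
Reachable DFA states: {q0}, {q0, q1}, {q0, q1, q2}.
{q0, q2} is not among them.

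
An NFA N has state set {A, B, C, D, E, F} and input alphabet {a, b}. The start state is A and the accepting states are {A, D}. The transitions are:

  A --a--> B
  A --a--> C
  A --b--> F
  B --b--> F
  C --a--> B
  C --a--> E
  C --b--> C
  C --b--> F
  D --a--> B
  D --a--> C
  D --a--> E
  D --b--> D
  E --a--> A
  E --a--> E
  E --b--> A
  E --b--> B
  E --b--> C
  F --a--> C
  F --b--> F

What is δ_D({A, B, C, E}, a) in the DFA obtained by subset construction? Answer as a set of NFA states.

{A, B, C, E}

δ(A,a) = {B, C}; δ(B,a) = ∅; δ(C,a) = {B, E}; δ(E,a) = {A, E}.
Union: {A, B, C, E}.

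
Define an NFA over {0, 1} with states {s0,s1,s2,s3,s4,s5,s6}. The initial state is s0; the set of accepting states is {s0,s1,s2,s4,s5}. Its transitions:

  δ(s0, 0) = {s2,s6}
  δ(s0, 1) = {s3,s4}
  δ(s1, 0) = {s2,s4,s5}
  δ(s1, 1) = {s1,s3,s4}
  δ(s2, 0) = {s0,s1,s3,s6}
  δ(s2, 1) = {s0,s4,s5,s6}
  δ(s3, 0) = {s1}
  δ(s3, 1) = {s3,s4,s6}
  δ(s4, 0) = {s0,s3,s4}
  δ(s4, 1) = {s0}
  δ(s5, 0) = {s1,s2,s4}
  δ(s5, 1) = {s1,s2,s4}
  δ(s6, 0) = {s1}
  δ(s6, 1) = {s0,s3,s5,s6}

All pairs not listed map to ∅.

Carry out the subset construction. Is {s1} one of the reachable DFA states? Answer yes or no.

Start state of the DFA: {s0}.
{s0} --0--> {s2,s6}  [new]
{s0} --1--> {s3,s4}  [new]
{s2,s6} --0--> {s0,s1,s3,s6}  [new]
{s2,s6} --1--> {s0,s3,s4,s5,s6}  [new]
{s3,s4} --0--> {s0,s1,s3,s4}  [new]
{s3,s4} --1--> {s0,s3,s4,s6}  [new]
{s0,s1,s3,s6} --0--> {s1,s2,s4,s5,s6}  [new]
{s0,s1,s3,s6} --1--> {s0,s1,s3,s4,s5,s6}  [new]
{s0,s3,s4,s5,s6} --0--> {s0,s1,s2,s3,s4,s6}  [new]
{s0,s3,s4,s5,s6} --1--> {s0,s1,s2,s3,s4,s5,s6}  [new]
{s0,s1,s3,s4} --0--> {s0,s1,s2,s3,s4,s5,s6}  [seen]
{s0,s1,s3,s4} --1--> {s0,s1,s3,s4,s6}  [new]
{s0,s3,s4,s6} --0--> {s0,s1,s2,s3,s4,s6}  [seen]
{s0,s3,s4,s6} --1--> {s0,s3,s4,s5,s6}  [seen]
{s1,s2,s4,s5,s6} --0--> {s0,s1,s2,s3,s4,s5,s6}  [seen]
{s1,s2,s4,s5,s6} --1--> {s0,s1,s2,s3,s4,s5,s6}  [seen]
{s0,s1,s3,s4,s5,s6} --0--> {s0,s1,s2,s3,s4,s5,s6}  [seen]
{s0,s1,s3,s4,s5,s6} --1--> {s0,s1,s2,s3,s4,s5,s6}  [seen]
{s0,s1,s2,s3,s4,s6} --0--> {s0,s1,s2,s3,s4,s5,s6}  [seen]
{s0,s1,s2,s3,s4,s6} --1--> {s0,s1,s3,s4,s5,s6}  [seen]
{s0,s1,s2,s3,s4,s5,s6} --0--> {s0,s1,s2,s3,s4,s5,s6}  [seen]
{s0,s1,s2,s3,s4,s5,s6} --1--> {s0,s1,s2,s3,s4,s5,s6}  [seen]
{s0,s1,s3,s4,s6} --0--> {s0,s1,s2,s3,s4,s5,s6}  [seen]
{s0,s1,s3,s4,s6} --1--> {s0,s1,s3,s4,s5,s6}  [seen]
Reachable DFA states: {s0}, {s2,s6}, {s3,s4}, {s0,s1,s3,s6}, {s0,s3,s4,s5,s6}, {s0,s1,s3,s4}, {s0,s3,s4,s6}, {s1,s2,s4,s5,s6}, {s0,s1,s3,s4,s5,s6}, {s0,s1,s2,s3,s4,s6}, {s0,s1,s2,s3,s4,s5,s6}, {s0,s1,s3,s4,s6}.
{s1} is not among them.

no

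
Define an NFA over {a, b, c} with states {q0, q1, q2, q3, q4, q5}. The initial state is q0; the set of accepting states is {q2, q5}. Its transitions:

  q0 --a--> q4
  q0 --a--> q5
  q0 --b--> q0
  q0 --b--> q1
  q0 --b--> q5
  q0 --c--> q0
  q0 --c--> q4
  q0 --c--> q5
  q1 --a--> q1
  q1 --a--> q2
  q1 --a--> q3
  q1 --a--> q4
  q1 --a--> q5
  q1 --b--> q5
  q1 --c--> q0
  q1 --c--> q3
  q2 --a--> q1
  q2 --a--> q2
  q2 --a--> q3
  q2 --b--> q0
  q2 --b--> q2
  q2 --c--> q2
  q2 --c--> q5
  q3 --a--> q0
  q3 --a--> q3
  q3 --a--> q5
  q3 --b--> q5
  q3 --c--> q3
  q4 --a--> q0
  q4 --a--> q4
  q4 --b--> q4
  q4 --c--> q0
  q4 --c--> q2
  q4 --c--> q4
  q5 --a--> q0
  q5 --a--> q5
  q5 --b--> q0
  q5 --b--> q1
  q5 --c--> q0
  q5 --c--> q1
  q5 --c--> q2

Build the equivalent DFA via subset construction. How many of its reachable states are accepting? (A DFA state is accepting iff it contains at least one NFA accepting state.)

8

Start state of the DFA: {q0}.
{q0} --a--> {q4, q5}  [new]
{q0} --b--> {q0, q1, q5}  [new]
{q0} --c--> {q0, q4, q5}  [new]
{q4, q5} --a--> {q0, q4, q5}  [seen]
{q4, q5} --b--> {q0, q1, q4}  [new]
{q4, q5} --c--> {q0, q1, q2, q4}  [new]
{q0, q1, q5} --a--> {q0, q1, q2, q3, q4, q5}  [new]
{q0, q1, q5} --b--> {q0, q1, q5}  [seen]
{q0, q1, q5} --c--> {q0, q1, q2, q3, q4, q5}  [seen]
{q0, q4, q5} --a--> {q0, q4, q5}  [seen]
{q0, q4, q5} --b--> {q0, q1, q4, q5}  [new]
{q0, q4, q5} --c--> {q0, q1, q2, q4, q5}  [new]
{q0, q1, q4} --a--> {q0, q1, q2, q3, q4, q5}  [seen]
{q0, q1, q4} --b--> {q0, q1, q4, q5}  [seen]
{q0, q1, q4} --c--> {q0, q2, q3, q4, q5}  [new]
{q0, q1, q2, q4} --a--> {q0, q1, q2, q3, q4, q5}  [seen]
{q0, q1, q2, q4} --b--> {q0, q1, q2, q4, q5}  [seen]
{q0, q1, q2, q4} --c--> {q0, q2, q3, q4, q5}  [seen]
{q0, q1, q2, q3, q4, q5} --a--> {q0, q1, q2, q3, q4, q5}  [seen]
{q0, q1, q2, q3, q4, q5} --b--> {q0, q1, q2, q4, q5}  [seen]
{q0, q1, q2, q3, q4, q5} --c--> {q0, q1, q2, q3, q4, q5}  [seen]
{q0, q1, q4, q5} --a--> {q0, q1, q2, q3, q4, q5}  [seen]
{q0, q1, q4, q5} --b--> {q0, q1, q4, q5}  [seen]
{q0, q1, q4, q5} --c--> {q0, q1, q2, q3, q4, q5}  [seen]
{q0, q1, q2, q4, q5} --a--> {q0, q1, q2, q3, q4, q5}  [seen]
{q0, q1, q2, q4, q5} --b--> {q0, q1, q2, q4, q5}  [seen]
{q0, q1, q2, q4, q5} --c--> {q0, q1, q2, q3, q4, q5}  [seen]
{q0, q2, q3, q4, q5} --a--> {q0, q1, q2, q3, q4, q5}  [seen]
{q0, q2, q3, q4, q5} --b--> {q0, q1, q2, q4, q5}  [seen]
{q0, q2, q3, q4, q5} --c--> {q0, q1, q2, q3, q4, q5}  [seen]
Reachable DFA states: {q0}, {q4, q5}, {q0, q1, q5}, {q0, q4, q5}, {q0, q1, q4}, {q0, q1, q2, q4}, {q0, q1, q2, q3, q4, q5}, {q0, q1, q4, q5}, {q0, q1, q2, q4, q5}, {q0, q2, q3, q4, q5}.
Accepting DFA states (contain an NFA accepting state): {q4, q5}, {q0, q1, q5}, {q0, q4, q5}, {q0, q1, q2, q4}, {q0, q1, q2, q3, q4, q5}, {q0, q1, q4, q5}, {q0, q1, q2, q4, q5}, {q0, q2, q3, q4, q5}.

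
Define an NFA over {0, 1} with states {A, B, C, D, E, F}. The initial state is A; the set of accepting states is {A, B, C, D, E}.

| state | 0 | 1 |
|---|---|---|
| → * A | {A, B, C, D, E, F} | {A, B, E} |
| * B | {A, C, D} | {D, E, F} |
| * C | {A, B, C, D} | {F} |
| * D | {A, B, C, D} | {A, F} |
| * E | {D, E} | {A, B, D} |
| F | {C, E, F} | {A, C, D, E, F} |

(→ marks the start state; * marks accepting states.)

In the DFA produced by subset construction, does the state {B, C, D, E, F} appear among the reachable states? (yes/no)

Start state of the DFA: {A}.
{A} --0--> {A, B, C, D, E, F}  [new]
{A} --1--> {A, B, E}  [new]
{A, B, C, D, E, F} --0--> {A, B, C, D, E, F}  [seen]
{A, B, C, D, E, F} --1--> {A, B, C, D, E, F}  [seen]
{A, B, E} --0--> {A, B, C, D, E, F}  [seen]
{A, B, E} --1--> {A, B, D, E, F}  [new]
{A, B, D, E, F} --0--> {A, B, C, D, E, F}  [seen]
{A, B, D, E, F} --1--> {A, B, C, D, E, F}  [seen]
Reachable DFA states: {A}, {A, B, C, D, E, F}, {A, B, E}, {A, B, D, E, F}.
{B, C, D, E, F} is not among them.

no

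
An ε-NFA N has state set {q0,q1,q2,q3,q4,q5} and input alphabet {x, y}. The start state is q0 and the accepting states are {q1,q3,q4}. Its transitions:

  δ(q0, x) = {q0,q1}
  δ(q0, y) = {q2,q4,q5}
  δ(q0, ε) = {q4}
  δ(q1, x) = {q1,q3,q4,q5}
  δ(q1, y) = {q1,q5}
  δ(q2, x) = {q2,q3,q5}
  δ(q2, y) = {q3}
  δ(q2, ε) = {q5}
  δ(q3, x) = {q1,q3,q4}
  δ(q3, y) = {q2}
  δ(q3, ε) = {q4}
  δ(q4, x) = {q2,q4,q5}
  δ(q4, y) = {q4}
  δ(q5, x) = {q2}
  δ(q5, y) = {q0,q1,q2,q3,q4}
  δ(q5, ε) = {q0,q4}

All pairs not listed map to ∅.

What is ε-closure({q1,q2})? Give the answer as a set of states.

{q0,q1,q2,q4,q5}

Begin with {q1,q2}.
q2 →ε {q5}; add q5.
q5 →ε {q0,q4}; add q0, q4.
ε-closure = {q0,q1,q2,q4,q5}.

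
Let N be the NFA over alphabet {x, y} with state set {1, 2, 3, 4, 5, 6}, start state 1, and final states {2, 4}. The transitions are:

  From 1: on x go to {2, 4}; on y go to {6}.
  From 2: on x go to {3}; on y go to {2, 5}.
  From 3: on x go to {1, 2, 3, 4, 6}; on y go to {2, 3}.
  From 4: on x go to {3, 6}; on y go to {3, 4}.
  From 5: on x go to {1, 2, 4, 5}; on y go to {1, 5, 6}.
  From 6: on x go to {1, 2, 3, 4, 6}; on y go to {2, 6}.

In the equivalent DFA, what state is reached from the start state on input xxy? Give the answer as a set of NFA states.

{2, 3, 6}

Start: {1}.
δ(1,x) = {2, 4}.
Union: {2, 4}.
After x: {2, 4}.
δ(2,x) = {3}; δ(4,x) = {3, 6}.
Union: {3, 6}.
After x: {3, 6}.
δ(3,y) = {2, 3}; δ(6,y) = {2, 6}.
Union: {2, 3, 6}.
After y: {2, 3, 6}.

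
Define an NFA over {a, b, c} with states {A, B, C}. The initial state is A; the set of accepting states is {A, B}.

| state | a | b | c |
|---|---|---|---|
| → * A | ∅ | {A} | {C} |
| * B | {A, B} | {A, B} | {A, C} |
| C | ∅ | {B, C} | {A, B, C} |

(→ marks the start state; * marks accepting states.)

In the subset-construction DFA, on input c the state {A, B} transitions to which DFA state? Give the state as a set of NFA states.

{A, C}

δ(A,c) = {C}; δ(B,c) = {A, C}.
Union: {A, C}.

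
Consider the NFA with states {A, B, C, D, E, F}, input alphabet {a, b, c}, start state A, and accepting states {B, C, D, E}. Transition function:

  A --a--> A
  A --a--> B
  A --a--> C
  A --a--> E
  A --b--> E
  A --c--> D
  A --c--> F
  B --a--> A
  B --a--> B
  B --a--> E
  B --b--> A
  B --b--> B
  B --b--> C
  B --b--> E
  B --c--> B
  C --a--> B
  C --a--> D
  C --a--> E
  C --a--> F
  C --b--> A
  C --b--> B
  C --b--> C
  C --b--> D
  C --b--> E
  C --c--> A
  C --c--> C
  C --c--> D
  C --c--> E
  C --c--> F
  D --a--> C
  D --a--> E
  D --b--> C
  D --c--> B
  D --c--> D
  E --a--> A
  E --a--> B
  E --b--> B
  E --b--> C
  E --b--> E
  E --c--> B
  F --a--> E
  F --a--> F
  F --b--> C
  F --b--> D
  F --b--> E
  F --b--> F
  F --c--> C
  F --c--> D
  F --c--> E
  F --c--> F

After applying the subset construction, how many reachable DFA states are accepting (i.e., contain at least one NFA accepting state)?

Start state of the DFA: {A}.
{A} --a--> {A, B, C, E}  [new]
{A} --b--> {E}  [new]
{A} --c--> {D, F}  [new]
{A, B, C, E} --a--> {A, B, C, D, E, F}  [new]
{A, B, C, E} --b--> {A, B, C, D, E}  [new]
{A, B, C, E} --c--> {A, B, C, D, E, F}  [seen]
{E} --a--> {A, B}  [new]
{E} --b--> {B, C, E}  [new]
{E} --c--> {B}  [new]
{D, F} --a--> {C, E, F}  [new]
{D, F} --b--> {C, D, E, F}  [new]
{D, F} --c--> {B, C, D, E, F}  [new]
{A, B, C, D, E, F} --a--> {A, B, C, D, E, F}  [seen]
{A, B, C, D, E, F} --b--> {A, B, C, D, E, F}  [seen]
{A, B, C, D, E, F} --c--> {A, B, C, D, E, F}  [seen]
{A, B, C, D, E} --a--> {A, B, C, D, E, F}  [seen]
{A, B, C, D, E} --b--> {A, B, C, D, E}  [seen]
{A, B, C, D, E} --c--> {A, B, C, D, E, F}  [seen]
{A, B} --a--> {A, B, C, E}  [seen]
{A, B} --b--> {A, B, C, E}  [seen]
{A, B} --c--> {B, D, F}  [new]
{B, C, E} --a--> {A, B, D, E, F}  [new]
{B, C, E} --b--> {A, B, C, D, E}  [seen]
{B, C, E} --c--> {A, B, C, D, E, F}  [seen]
{B} --a--> {A, B, E}  [new]
{B} --b--> {A, B, C, E}  [seen]
{B} --c--> {B}  [seen]
{C, E, F} --a--> {A, B, D, E, F}  [seen]
{C, E, F} --b--> {A, B, C, D, E, F}  [seen]
{C, E, F} --c--> {A, B, C, D, E, F}  [seen]
{C, D, E, F} --a--> {A, B, C, D, E, F}  [seen]
{C, D, E, F} --b--> {A, B, C, D, E, F}  [seen]
{C, D, E, F} --c--> {A, B, C, D, E, F}  [seen]
{B, C, D, E, F} --a--> {A, B, C, D, E, F}  [seen]
{B, C, D, E, F} --b--> {A, B, C, D, E, F}  [seen]
{B, C, D, E, F} --c--> {A, B, C, D, E, F}  [seen]
{B, D, F} --a--> {A, B, C, E, F}  [new]
{B, D, F} --b--> {A, B, C, D, E, F}  [seen]
{B, D, F} --c--> {B, C, D, E, F}  [seen]
{A, B, D, E, F} --a--> {A, B, C, E, F}  [seen]
{A, B, D, E, F} --b--> {A, B, C, D, E, F}  [seen]
{A, B, D, E, F} --c--> {B, C, D, E, F}  [seen]
{A, B, E} --a--> {A, B, C, E}  [seen]
{A, B, E} --b--> {A, B, C, E}  [seen]
{A, B, E} --c--> {B, D, F}  [seen]
{A, B, C, E, F} --a--> {A, B, C, D, E, F}  [seen]
{A, B, C, E, F} --b--> {A, B, C, D, E, F}  [seen]
{A, B, C, E, F} --c--> {A, B, C, D, E, F}  [seen]
Reachable DFA states: {A}, {A, B, C, E}, {E}, {D, F}, {A, B, C, D, E, F}, {A, B, C, D, E}, {A, B}, {B, C, E}, {B}, {C, E, F}, {C, D, E, F}, {B, C, D, E, F}, {B, D, F}, {A, B, D, E, F}, {A, B, E}, {A, B, C, E, F}.
Accepting DFA states (contain an NFA accepting state): {A, B, C, E}, {E}, {D, F}, {A, B, C, D, E, F}, {A, B, C, D, E}, {A, B}, {B, C, E}, {B}, {C, E, F}, {C, D, E, F}, {B, C, D, E, F}, {B, D, F}, {A, B, D, E, F}, {A, B, E}, {A, B, C, E, F}.

15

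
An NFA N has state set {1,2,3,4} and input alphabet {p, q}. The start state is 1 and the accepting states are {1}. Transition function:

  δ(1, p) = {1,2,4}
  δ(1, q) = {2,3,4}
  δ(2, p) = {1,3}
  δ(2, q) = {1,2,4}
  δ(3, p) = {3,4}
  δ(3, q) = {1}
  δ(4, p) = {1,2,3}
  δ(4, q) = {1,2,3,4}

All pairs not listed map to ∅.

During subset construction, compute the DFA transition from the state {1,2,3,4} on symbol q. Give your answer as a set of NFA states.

δ(1,q) = {2,3,4}; δ(2,q) = {1,2,4}; δ(3,q) = {1}; δ(4,q) = {1,2,3,4}.
Union: {1,2,3,4}.

{1,2,3,4}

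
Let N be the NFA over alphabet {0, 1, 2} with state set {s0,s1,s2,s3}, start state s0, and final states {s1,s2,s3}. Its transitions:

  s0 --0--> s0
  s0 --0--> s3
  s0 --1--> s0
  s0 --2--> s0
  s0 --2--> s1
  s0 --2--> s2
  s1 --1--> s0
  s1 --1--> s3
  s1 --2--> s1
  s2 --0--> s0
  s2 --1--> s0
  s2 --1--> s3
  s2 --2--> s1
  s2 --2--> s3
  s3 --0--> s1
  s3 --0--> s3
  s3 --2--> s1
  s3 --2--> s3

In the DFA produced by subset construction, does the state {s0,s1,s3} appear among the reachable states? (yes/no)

yes

Start state of the DFA: {s0}.
{s0} --0--> {s0,s3}  [new]
{s0} --1--> {s0}  [seen]
{s0} --2--> {s0,s1,s2}  [new]
{s0,s3} --0--> {s0,s1,s3}  [new]
{s0,s3} --1--> {s0}  [seen]
{s0,s3} --2--> {s0,s1,s2,s3}  [new]
{s0,s1,s2} --0--> {s0,s3}  [seen]
{s0,s1,s2} --1--> {s0,s3}  [seen]
{s0,s1,s2} --2--> {s0,s1,s2,s3}  [seen]
{s0,s1,s3} --0--> {s0,s1,s3}  [seen]
{s0,s1,s3} --1--> {s0,s3}  [seen]
{s0,s1,s3} --2--> {s0,s1,s2,s3}  [seen]
{s0,s1,s2,s3} --0--> {s0,s1,s3}  [seen]
{s0,s1,s2,s3} --1--> {s0,s3}  [seen]
{s0,s1,s2,s3} --2--> {s0,s1,s2,s3}  [seen]
Reachable DFA states: {s0}, {s0,s3}, {s0,s1,s2}, {s0,s1,s3}, {s0,s1,s2,s3}.
{s0,s1,s3} is among them.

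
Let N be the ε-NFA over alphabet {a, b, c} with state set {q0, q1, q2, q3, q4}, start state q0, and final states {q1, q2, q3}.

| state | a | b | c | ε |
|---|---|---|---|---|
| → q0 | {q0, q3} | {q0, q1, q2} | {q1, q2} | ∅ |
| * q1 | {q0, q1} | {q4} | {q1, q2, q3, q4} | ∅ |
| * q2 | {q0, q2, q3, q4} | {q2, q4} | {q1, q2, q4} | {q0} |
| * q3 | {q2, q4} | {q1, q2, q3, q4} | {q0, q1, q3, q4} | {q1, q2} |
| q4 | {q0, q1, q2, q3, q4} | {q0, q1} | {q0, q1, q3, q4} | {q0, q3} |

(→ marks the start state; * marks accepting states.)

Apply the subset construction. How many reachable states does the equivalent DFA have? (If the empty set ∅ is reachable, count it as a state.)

4

Start state of the DFA: {q0} (ε-closure of the NFA start).
{q0} --a--> {q0, q1, q2, q3}  [new]
{q0} --b--> {q0, q1, q2}  [new]
{q0} --c--> {q0, q1, q2}  [seen]
{q0, q1, q2, q3} --a--> {q0, q1, q2, q3, q4}  [new]
{q0, q1, q2, q3} --b--> {q0, q1, q2, q3, q4}  [seen]
{q0, q1, q2, q3} --c--> {q0, q1, q2, q3, q4}  [seen]
{q0, q1, q2} --a--> {q0, q1, q2, q3, q4}  [seen]
{q0, q1, q2} --b--> {q0, q1, q2, q3, q4}  [seen]
{q0, q1, q2} --c--> {q0, q1, q2, q3, q4}  [seen]
{q0, q1, q2, q3, q4} --a--> {q0, q1, q2, q3, q4}  [seen]
{q0, q1, q2, q3, q4} --b--> {q0, q1, q2, q3, q4}  [seen]
{q0, q1, q2, q3, q4} --c--> {q0, q1, q2, q3, q4}  [seen]
Reachable DFA states: {q0}, {q0, q1, q2, q3}, {q0, q1, q2}, {q0, q1, q2, q3, q4}.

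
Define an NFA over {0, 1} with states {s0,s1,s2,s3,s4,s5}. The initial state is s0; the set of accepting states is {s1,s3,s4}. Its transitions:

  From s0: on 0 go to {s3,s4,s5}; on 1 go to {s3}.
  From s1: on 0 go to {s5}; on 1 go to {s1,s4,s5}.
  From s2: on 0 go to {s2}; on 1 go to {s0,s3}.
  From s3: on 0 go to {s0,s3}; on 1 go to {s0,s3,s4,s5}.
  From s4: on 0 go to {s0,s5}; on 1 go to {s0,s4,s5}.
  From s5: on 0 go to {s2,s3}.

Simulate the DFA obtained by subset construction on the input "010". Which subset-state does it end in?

Start: {s0}.
δ(s0,0) = {s3,s4,s5}.
Union: {s3,s4,s5}.
After 0: {s3,s4,s5}.
δ(s3,1) = {s0,s3,s4,s5}; δ(s4,1) = {s0,s4,s5}; δ(s5,1) = ∅.
Union: {s0,s3,s4,s5}.
After 1: {s0,s3,s4,s5}.
δ(s0,0) = {s3,s4,s5}; δ(s3,0) = {s0,s3}; δ(s4,0) = {s0,s5}; δ(s5,0) = {s2,s3}.
Union: {s0,s2,s3,s4,s5}.
After 0: {s0,s2,s3,s4,s5}.

{s0,s2,s3,s4,s5}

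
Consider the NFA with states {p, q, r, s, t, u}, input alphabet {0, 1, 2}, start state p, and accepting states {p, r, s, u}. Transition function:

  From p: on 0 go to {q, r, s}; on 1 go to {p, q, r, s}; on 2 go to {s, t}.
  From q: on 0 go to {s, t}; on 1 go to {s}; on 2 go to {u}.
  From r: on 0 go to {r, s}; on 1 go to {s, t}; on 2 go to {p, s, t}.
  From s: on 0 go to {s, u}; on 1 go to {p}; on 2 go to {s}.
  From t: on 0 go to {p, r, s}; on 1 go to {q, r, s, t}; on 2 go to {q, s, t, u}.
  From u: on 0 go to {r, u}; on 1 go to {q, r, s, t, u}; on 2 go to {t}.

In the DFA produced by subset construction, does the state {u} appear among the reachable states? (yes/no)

no

Start state of the DFA: {p}.
{p} --0--> {q, r, s}  [new]
{p} --1--> {p, q, r, s}  [new]
{p} --2--> {s, t}  [new]
{q, r, s} --0--> {r, s, t, u}  [new]
{q, r, s} --1--> {p, s, t}  [new]
{q, r, s} --2--> {p, s, t, u}  [new]
{p, q, r, s} --0--> {q, r, s, t, u}  [new]
{p, q, r, s} --1--> {p, q, r, s, t}  [new]
{p, q, r, s} --2--> {p, s, t, u}  [seen]
{s, t} --0--> {p, r, s, u}  [new]
{s, t} --1--> {p, q, r, s, t}  [seen]
{s, t} --2--> {q, s, t, u}  [new]
{r, s, t, u} --0--> {p, r, s, u}  [seen]
{r, s, t, u} --1--> {p, q, r, s, t, u}  [new]
{r, s, t, u} --2--> {p, q, s, t, u}  [new]
{p, s, t} --0--> {p, q, r, s, u}  [new]
{p, s, t} --1--> {p, q, r, s, t}  [seen]
{p, s, t} --2--> {q, s, t, u}  [seen]
{p, s, t, u} --0--> {p, q, r, s, u}  [seen]
{p, s, t, u} --1--> {p, q, r, s, t, u}  [seen]
{p, s, t, u} --2--> {q, s, t, u}  [seen]
{q, r, s, t, u} --0--> {p, r, s, t, u}  [new]
{q, r, s, t, u} --1--> {p, q, r, s, t, u}  [seen]
{q, r, s, t, u} --2--> {p, q, s, t, u}  [seen]
{p, q, r, s, t} --0--> {p, q, r, s, t, u}  [seen]
{p, q, r, s, t} --1--> {p, q, r, s, t}  [seen]
{p, q, r, s, t} --2--> {p, q, s, t, u}  [seen]
{p, r, s, u} --0--> {q, r, s, u}  [new]
{p, r, s, u} --1--> {p, q, r, s, t, u}  [seen]
{p, r, s, u} --2--> {p, s, t}  [seen]
{q, s, t, u} --0--> {p, r, s, t, u}  [seen]
{q, s, t, u} --1--> {p, q, r, s, t, u}  [seen]
{q, s, t, u} --2--> {q, s, t, u}  [seen]
{p, q, r, s, t, u} --0--> {p, q, r, s, t, u}  [seen]
{p, q, r, s, t, u} --1--> {p, q, r, s, t, u}  [seen]
{p, q, r, s, t, u} --2--> {p, q, s, t, u}  [seen]
{p, q, s, t, u} --0--> {p, q, r, s, t, u}  [seen]
{p, q, s, t, u} --1--> {p, q, r, s, t, u}  [seen]
{p, q, s, t, u} --2--> {q, s, t, u}  [seen]
{p, q, r, s, u} --0--> {q, r, s, t, u}  [seen]
{p, q, r, s, u} --1--> {p, q, r, s, t, u}  [seen]
{p, q, r, s, u} --2--> {p, s, t, u}  [seen]
{p, r, s, t, u} --0--> {p, q, r, s, u}  [seen]
{p, r, s, t, u} --1--> {p, q, r, s, t, u}  [seen]
{p, r, s, t, u} --2--> {p, q, s, t, u}  [seen]
{q, r, s, u} --0--> {r, s, t, u}  [seen]
{q, r, s, u} --1--> {p, q, r, s, t, u}  [seen]
{q, r, s, u} --2--> {p, s, t, u}  [seen]
Reachable DFA states: {p}, {q, r, s}, {p, q, r, s}, {s, t}, {r, s, t, u}, {p, s, t}, {p, s, t, u}, {q, r, s, t, u}, {p, q, r, s, t}, {p, r, s, u}, {q, s, t, u}, {p, q, r, s, t, u}, {p, q, s, t, u}, {p, q, r, s, u}, {p, r, s, t, u}, {q, r, s, u}.
{u} is not among them.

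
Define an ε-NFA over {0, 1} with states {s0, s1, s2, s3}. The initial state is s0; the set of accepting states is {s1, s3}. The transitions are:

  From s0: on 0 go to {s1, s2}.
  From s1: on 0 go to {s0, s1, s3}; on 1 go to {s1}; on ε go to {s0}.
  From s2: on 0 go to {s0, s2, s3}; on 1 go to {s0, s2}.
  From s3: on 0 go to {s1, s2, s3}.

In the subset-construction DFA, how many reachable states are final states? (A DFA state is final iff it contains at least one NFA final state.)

2

Start state of the DFA: {s0} (ε-closure of the NFA start).
{s0} --0--> {s0, s1, s2}  [new]
{s0} --1--> ∅  [new]
{s0, s1, s2} --0--> {s0, s1, s2, s3}  [new]
{s0, s1, s2} --1--> {s0, s1, s2}  [seen]
∅ --0--> ∅  [seen]
∅ --1--> ∅  [seen]
{s0, s1, s2, s3} --0--> {s0, s1, s2, s3}  [seen]
{s0, s1, s2, s3} --1--> {s0, s1, s2}  [seen]
Reachable DFA states: {s0}, {s0, s1, s2}, ∅, {s0, s1, s2, s3}.
Accepting DFA states (contain an NFA accepting state): {s0, s1, s2}, {s0, s1, s2, s3}.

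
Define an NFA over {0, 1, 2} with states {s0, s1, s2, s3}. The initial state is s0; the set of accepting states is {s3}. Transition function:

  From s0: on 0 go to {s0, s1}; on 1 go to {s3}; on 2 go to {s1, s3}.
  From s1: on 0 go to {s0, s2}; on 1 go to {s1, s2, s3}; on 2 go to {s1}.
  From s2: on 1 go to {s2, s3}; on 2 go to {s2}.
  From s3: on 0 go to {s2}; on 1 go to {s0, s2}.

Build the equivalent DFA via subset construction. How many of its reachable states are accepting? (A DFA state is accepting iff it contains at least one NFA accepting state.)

Start state of the DFA: {s0}.
{s0} --0--> {s0, s1}  [new]
{s0} --1--> {s3}  [new]
{s0} --2--> {s1, s3}  [new]
{s0, s1} --0--> {s0, s1, s2}  [new]
{s0, s1} --1--> {s1, s2, s3}  [new]
{s0, s1} --2--> {s1, s3}  [seen]
{s3} --0--> {s2}  [new]
{s3} --1--> {s0, s2}  [new]
{s3} --2--> ∅  [new]
{s1, s3} --0--> {s0, s2}  [seen]
{s1, s3} --1--> {s0, s1, s2, s3}  [new]
{s1, s3} --2--> {s1}  [new]
{s0, s1, s2} --0--> {s0, s1, s2}  [seen]
{s0, s1, s2} --1--> {s1, s2, s3}  [seen]
{s0, s1, s2} --2--> {s1, s2, s3}  [seen]
{s1, s2, s3} --0--> {s0, s2}  [seen]
{s1, s2, s3} --1--> {s0, s1, s2, s3}  [seen]
{s1, s2, s3} --2--> {s1, s2}  [new]
{s2} --0--> ∅  [seen]
{s2} --1--> {s2, s3}  [new]
{s2} --2--> {s2}  [seen]
{s0, s2} --0--> {s0, s1}  [seen]
{s0, s2} --1--> {s2, s3}  [seen]
{s0, s2} --2--> {s1, s2, s3}  [seen]
∅ --0--> ∅  [seen]
∅ --1--> ∅  [seen]
∅ --2--> ∅  [seen]
{s0, s1, s2, s3} --0--> {s0, s1, s2}  [seen]
{s0, s1, s2, s3} --1--> {s0, s1, s2, s3}  [seen]
{s0, s1, s2, s3} --2--> {s1, s2, s3}  [seen]
{s1} --0--> {s0, s2}  [seen]
{s1} --1--> {s1, s2, s3}  [seen]
{s1} --2--> {s1}  [seen]
{s1, s2} --0--> {s0, s2}  [seen]
{s1, s2} --1--> {s1, s2, s3}  [seen]
{s1, s2} --2--> {s1, s2}  [seen]
{s2, s3} --0--> {s2}  [seen]
{s2, s3} --1--> {s0, s2, s3}  [new]
{s2, s3} --2--> {s2}  [seen]
{s0, s2, s3} --0--> {s0, s1, s2}  [seen]
{s0, s2, s3} --1--> {s0, s2, s3}  [seen]
{s0, s2, s3} --2--> {s1, s2, s3}  [seen]
Reachable DFA states: {s0}, {s0, s1}, {s3}, {s1, s3}, {s0, s1, s2}, {s1, s2, s3}, {s2}, {s0, s2}, ∅, {s0, s1, s2, s3}, {s1}, {s1, s2}, {s2, s3}, {s0, s2, s3}.
Accepting DFA states (contain an NFA accepting state): {s3}, {s1, s3}, {s1, s2, s3}, {s0, s1, s2, s3}, {s2, s3}, {s0, s2, s3}.

6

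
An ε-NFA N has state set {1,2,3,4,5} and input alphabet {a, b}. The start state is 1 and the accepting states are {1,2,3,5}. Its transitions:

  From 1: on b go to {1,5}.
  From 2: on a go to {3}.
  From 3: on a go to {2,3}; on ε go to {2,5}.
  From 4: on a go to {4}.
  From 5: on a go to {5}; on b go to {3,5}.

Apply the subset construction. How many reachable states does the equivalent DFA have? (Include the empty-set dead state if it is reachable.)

6

Start state of the DFA: {1} (ε-closure of the NFA start).
{1} --a--> ∅  [new]
{1} --b--> {1,5}  [new]
∅ --a--> ∅  [seen]
∅ --b--> ∅  [seen]
{1,5} --a--> {5}  [new]
{1,5} --b--> {1,2,3,5}  [new]
{5} --a--> {5}  [seen]
{5} --b--> {2,3,5}  [new]
{1,2,3,5} --a--> {2,3,5}  [seen]
{1,2,3,5} --b--> {1,2,3,5}  [seen]
{2,3,5} --a--> {2,3,5}  [seen]
{2,3,5} --b--> {2,3,5}  [seen]
Reachable DFA states: {1}, ∅, {1,5}, {5}, {1,2,3,5}, {2,3,5}.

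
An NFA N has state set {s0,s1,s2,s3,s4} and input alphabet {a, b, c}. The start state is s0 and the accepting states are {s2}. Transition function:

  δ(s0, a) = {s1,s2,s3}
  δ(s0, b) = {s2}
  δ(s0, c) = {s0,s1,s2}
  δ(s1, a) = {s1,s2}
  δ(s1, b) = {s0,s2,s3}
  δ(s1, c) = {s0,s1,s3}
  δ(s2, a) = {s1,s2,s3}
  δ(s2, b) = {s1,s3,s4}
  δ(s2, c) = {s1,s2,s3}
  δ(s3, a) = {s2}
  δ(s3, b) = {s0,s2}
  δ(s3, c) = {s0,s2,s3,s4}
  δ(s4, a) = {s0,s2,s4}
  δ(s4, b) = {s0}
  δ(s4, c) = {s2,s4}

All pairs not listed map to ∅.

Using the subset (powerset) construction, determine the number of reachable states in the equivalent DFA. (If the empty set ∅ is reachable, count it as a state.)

9

Start state of the DFA: {s0}.
{s0} --a--> {s1,s2,s3}  [new]
{s0} --b--> {s2}  [new]
{s0} --c--> {s0,s1,s2}  [new]
{s1,s2,s3} --a--> {s1,s2,s3}  [seen]
{s1,s2,s3} --b--> {s0,s1,s2,s3,s4}  [new]
{s1,s2,s3} --c--> {s0,s1,s2,s3,s4}  [seen]
{s2} --a--> {s1,s2,s3}  [seen]
{s2} --b--> {s1,s3,s4}  [new]
{s2} --c--> {s1,s2,s3}  [seen]
{s0,s1,s2} --a--> {s1,s2,s3}  [seen]
{s0,s1,s2} --b--> {s0,s1,s2,s3,s4}  [seen]
{s0,s1,s2} --c--> {s0,s1,s2,s3}  [new]
{s0,s1,s2,s3,s4} --a--> {s0,s1,s2,s3,s4}  [seen]
{s0,s1,s2,s3,s4} --b--> {s0,s1,s2,s3,s4}  [seen]
{s0,s1,s2,s3,s4} --c--> {s0,s1,s2,s3,s4}  [seen]
{s1,s3,s4} --a--> {s0,s1,s2,s4}  [new]
{s1,s3,s4} --b--> {s0,s2,s3}  [new]
{s1,s3,s4} --c--> {s0,s1,s2,s3,s4}  [seen]
{s0,s1,s2,s3} --a--> {s1,s2,s3}  [seen]
{s0,s1,s2,s3} --b--> {s0,s1,s2,s3,s4}  [seen]
{s0,s1,s2,s3} --c--> {s0,s1,s2,s3,s4}  [seen]
{s0,s1,s2,s4} --a--> {s0,s1,s2,s3,s4}  [seen]
{s0,s1,s2,s4} --b--> {s0,s1,s2,s3,s4}  [seen]
{s0,s1,s2,s4} --c--> {s0,s1,s2,s3,s4}  [seen]
{s0,s2,s3} --a--> {s1,s2,s3}  [seen]
{s0,s2,s3} --b--> {s0,s1,s2,s3,s4}  [seen]
{s0,s2,s3} --c--> {s0,s1,s2,s3,s4}  [seen]
Reachable DFA states: {s0}, {s1,s2,s3}, {s2}, {s0,s1,s2}, {s0,s1,s2,s3,s4}, {s1,s3,s4}, {s0,s1,s2,s3}, {s0,s1,s2,s4}, {s0,s2,s3}.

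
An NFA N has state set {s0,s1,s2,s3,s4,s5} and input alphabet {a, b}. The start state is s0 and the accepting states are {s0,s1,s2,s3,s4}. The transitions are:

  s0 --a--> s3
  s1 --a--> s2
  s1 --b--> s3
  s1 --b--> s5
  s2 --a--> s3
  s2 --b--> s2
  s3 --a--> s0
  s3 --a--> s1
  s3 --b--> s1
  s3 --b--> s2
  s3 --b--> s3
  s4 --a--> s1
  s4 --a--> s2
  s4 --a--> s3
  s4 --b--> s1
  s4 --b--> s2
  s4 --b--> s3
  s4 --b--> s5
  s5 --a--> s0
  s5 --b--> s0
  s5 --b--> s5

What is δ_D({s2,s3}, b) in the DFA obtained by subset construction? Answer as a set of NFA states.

{s1,s2,s3}

δ(s2,b) = {s2}; δ(s3,b) = {s1,s2,s3}.
Union: {s1,s2,s3}.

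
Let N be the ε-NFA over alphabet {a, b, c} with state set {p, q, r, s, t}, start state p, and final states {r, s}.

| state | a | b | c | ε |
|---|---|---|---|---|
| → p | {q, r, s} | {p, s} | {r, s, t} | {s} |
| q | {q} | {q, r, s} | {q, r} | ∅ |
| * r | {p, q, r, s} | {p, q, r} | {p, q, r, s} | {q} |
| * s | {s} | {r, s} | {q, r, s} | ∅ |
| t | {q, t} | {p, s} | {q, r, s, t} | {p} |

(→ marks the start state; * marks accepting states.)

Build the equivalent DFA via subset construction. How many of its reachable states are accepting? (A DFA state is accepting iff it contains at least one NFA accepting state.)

Start state of the DFA: {p, s} (ε-closure of the NFA start).
{p, s} --a--> {q, r, s}  [new]
{p, s} --b--> {p, q, r, s}  [new]
{p, s} --c--> {p, q, r, s, t}  [new]
{q, r, s} --a--> {p, q, r, s}  [seen]
{q, r, s} --b--> {p, q, r, s}  [seen]
{q, r, s} --c--> {p, q, r, s}  [seen]
{p, q, r, s} --a--> {p, q, r, s}  [seen]
{p, q, r, s} --b--> {p, q, r, s}  [seen]
{p, q, r, s} --c--> {p, q, r, s, t}  [seen]
{p, q, r, s, t} --a--> {p, q, r, s, t}  [seen]
{p, q, r, s, t} --b--> {p, q, r, s}  [seen]
{p, q, r, s, t} --c--> {p, q, r, s, t}  [seen]
Reachable DFA states: {p, s}, {q, r, s}, {p, q, r, s}, {p, q, r, s, t}.
Accepting DFA states (contain an NFA accepting state): {p, s}, {q, r, s}, {p, q, r, s}, {p, q, r, s, t}.

4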